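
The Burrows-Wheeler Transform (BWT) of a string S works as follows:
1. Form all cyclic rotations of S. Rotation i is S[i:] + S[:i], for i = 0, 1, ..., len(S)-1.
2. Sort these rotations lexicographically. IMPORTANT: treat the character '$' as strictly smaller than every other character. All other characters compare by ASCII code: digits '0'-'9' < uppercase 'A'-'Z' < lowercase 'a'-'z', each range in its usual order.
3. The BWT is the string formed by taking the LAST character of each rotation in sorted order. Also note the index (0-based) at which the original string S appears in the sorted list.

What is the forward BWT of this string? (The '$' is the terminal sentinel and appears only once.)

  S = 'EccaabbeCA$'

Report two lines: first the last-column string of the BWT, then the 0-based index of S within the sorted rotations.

All 11 rotations (rotation i = S[i:]+S[:i]):
  rot[0] = EccaabbeCA$
  rot[1] = ccaabbeCA$E
  rot[2] = caabbeCA$Ec
  rot[3] = aabbeCA$Ecc
  rot[4] = abbeCA$Ecca
  rot[5] = bbeCA$Eccaa
  rot[6] = beCA$Eccaab
  rot[7] = eCA$Eccaabb
  rot[8] = CA$Eccaabbe
  rot[9] = A$EccaabbeC
  rot[10] = $EccaabbeCA
Sorted (with $ < everything):
  sorted[0] = $EccaabbeCA  (last char: 'A')
  sorted[1] = A$EccaabbeC  (last char: 'C')
  sorted[2] = CA$Eccaabbe  (last char: 'e')
  sorted[3] = EccaabbeCA$  (last char: '$')
  sorted[4] = aabbeCA$Ecc  (last char: 'c')
  sorted[5] = abbeCA$Ecca  (last char: 'a')
  sorted[6] = bbeCA$Eccaa  (last char: 'a')
  sorted[7] = beCA$Eccaab  (last char: 'b')
  sorted[8] = caabbeCA$Ec  (last char: 'c')
  sorted[9] = ccaabbeCA$E  (last char: 'E')
  sorted[10] = eCA$Eccaabb  (last char: 'b')
Last column: ACe$caabcEb
Original string S is at sorted index 3

Answer: ACe$caabcEb
3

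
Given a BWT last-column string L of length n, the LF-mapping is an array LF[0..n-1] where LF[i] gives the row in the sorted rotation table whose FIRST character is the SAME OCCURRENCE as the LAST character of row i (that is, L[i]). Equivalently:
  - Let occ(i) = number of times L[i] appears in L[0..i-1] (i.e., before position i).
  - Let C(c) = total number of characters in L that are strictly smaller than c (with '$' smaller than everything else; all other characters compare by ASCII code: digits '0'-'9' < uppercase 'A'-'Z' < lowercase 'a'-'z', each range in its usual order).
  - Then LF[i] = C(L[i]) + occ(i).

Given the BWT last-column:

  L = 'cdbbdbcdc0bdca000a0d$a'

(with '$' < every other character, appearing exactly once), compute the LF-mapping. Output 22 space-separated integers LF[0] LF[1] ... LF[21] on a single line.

Answer: 13 17 9 10 18 11 14 19 15 1 12 20 16 6 2 3 4 7 5 21 0 8

Derivation:
Char counts: '$':1, '0':5, 'a':3, 'b':4, 'c':4, 'd':5
C (first-col start): C('$')=0, C('0')=1, C('a')=6, C('b')=9, C('c')=13, C('d')=17
L[0]='c': occ=0, LF[0]=C('c')+0=13+0=13
L[1]='d': occ=0, LF[1]=C('d')+0=17+0=17
L[2]='b': occ=0, LF[2]=C('b')+0=9+0=9
L[3]='b': occ=1, LF[3]=C('b')+1=9+1=10
L[4]='d': occ=1, LF[4]=C('d')+1=17+1=18
L[5]='b': occ=2, LF[5]=C('b')+2=9+2=11
L[6]='c': occ=1, LF[6]=C('c')+1=13+1=14
L[7]='d': occ=2, LF[7]=C('d')+2=17+2=19
L[8]='c': occ=2, LF[8]=C('c')+2=13+2=15
L[9]='0': occ=0, LF[9]=C('0')+0=1+0=1
L[10]='b': occ=3, LF[10]=C('b')+3=9+3=12
L[11]='d': occ=3, LF[11]=C('d')+3=17+3=20
L[12]='c': occ=3, LF[12]=C('c')+3=13+3=16
L[13]='a': occ=0, LF[13]=C('a')+0=6+0=6
L[14]='0': occ=1, LF[14]=C('0')+1=1+1=2
L[15]='0': occ=2, LF[15]=C('0')+2=1+2=3
L[16]='0': occ=3, LF[16]=C('0')+3=1+3=4
L[17]='a': occ=1, LF[17]=C('a')+1=6+1=7
L[18]='0': occ=4, LF[18]=C('0')+4=1+4=5
L[19]='d': occ=4, LF[19]=C('d')+4=17+4=21
L[20]='$': occ=0, LF[20]=C('$')+0=0+0=0
L[21]='a': occ=2, LF[21]=C('a')+2=6+2=8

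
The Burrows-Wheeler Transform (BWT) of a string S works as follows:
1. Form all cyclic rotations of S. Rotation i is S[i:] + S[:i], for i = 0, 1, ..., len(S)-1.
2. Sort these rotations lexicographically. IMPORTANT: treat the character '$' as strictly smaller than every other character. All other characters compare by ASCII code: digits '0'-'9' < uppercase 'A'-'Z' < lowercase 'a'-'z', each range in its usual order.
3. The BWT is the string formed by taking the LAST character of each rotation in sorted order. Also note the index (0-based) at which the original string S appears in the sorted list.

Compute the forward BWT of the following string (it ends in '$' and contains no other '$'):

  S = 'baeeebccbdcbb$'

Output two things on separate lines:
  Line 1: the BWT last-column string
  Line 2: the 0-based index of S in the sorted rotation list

Answer: bbb$cecdcbbeea
3

Derivation:
All 14 rotations (rotation i = S[i:]+S[:i]):
  rot[0] = baeeebccbdcbb$
  rot[1] = aeeebccbdcbb$b
  rot[2] = eeebccbdcbb$ba
  rot[3] = eebccbdcbb$bae
  rot[4] = ebccbdcbb$baee
  rot[5] = bccbdcbb$baeee
  rot[6] = ccbdcbb$baeeeb
  rot[7] = cbdcbb$baeeebc
  rot[8] = bdcbb$baeeebcc
  rot[9] = dcbb$baeeebccb
  rot[10] = cbb$baeeebccbd
  rot[11] = bb$baeeebccbdc
  rot[12] = b$baeeebccbdcb
  rot[13] = $baeeebccbdcbb
Sorted (with $ < everything):
  sorted[0] = $baeeebccbdcbb  (last char: 'b')
  sorted[1] = aeeebccbdcbb$b  (last char: 'b')
  sorted[2] = b$baeeebccbdcb  (last char: 'b')
  sorted[3] = baeeebccbdcbb$  (last char: '$')
  sorted[4] = bb$baeeebccbdc  (last char: 'c')
  sorted[5] = bccbdcbb$baeee  (last char: 'e')
  sorted[6] = bdcbb$baeeebcc  (last char: 'c')
  sorted[7] = cbb$baeeebccbd  (last char: 'd')
  sorted[8] = cbdcbb$baeeebc  (last char: 'c')
  sorted[9] = ccbdcbb$baeeeb  (last char: 'b')
  sorted[10] = dcbb$baeeebccb  (last char: 'b')
  sorted[11] = ebccbdcbb$baee  (last char: 'e')
  sorted[12] = eebccbdcbb$bae  (last char: 'e')
  sorted[13] = eeebccbdcbb$ba  (last char: 'a')
Last column: bbb$cecdcbbeea
Original string S is at sorted index 3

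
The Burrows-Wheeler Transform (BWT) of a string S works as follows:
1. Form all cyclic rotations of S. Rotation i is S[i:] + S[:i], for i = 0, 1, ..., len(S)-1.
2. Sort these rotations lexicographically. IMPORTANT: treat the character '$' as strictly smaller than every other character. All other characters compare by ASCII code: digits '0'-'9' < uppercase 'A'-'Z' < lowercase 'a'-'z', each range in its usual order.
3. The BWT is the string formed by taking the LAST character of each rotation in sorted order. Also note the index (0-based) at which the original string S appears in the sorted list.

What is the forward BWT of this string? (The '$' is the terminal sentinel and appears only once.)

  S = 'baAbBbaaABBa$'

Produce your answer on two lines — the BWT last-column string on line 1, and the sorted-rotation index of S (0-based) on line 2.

Answer: aaaABbBabbA$B
11

Derivation:
All 13 rotations (rotation i = S[i:]+S[:i]):
  rot[0] = baAbBbaaABBa$
  rot[1] = aAbBbaaABBa$b
  rot[2] = AbBbaaABBa$ba
  rot[3] = bBbaaABBa$baA
  rot[4] = BbaaABBa$baAb
  rot[5] = baaABBa$baAbB
  rot[6] = aaABBa$baAbBb
  rot[7] = aABBa$baAbBba
  rot[8] = ABBa$baAbBbaa
  rot[9] = BBa$baAbBbaaA
  rot[10] = Ba$baAbBbaaAB
  rot[11] = a$baAbBbaaABB
  rot[12] = $baAbBbaaABBa
Sorted (with $ < everything):
  sorted[0] = $baAbBbaaABBa  (last char: 'a')
  sorted[1] = ABBa$baAbBbaa  (last char: 'a')
  sorted[2] = AbBbaaABBa$ba  (last char: 'a')
  sorted[3] = BBa$baAbBbaaA  (last char: 'A')
  sorted[4] = Ba$baAbBbaaAB  (last char: 'B')
  sorted[5] = BbaaABBa$baAb  (last char: 'b')
  sorted[6] = a$baAbBbaaABB  (last char: 'B')
  sorted[7] = aABBa$baAbBba  (last char: 'a')
  sorted[8] = aAbBbaaABBa$b  (last char: 'b')
  sorted[9] = aaABBa$baAbBb  (last char: 'b')
  sorted[10] = bBbaaABBa$baA  (last char: 'A')
  sorted[11] = baAbBbaaABBa$  (last char: '$')
  sorted[12] = baaABBa$baAbB  (last char: 'B')
Last column: aaaABbBabbA$B
Original string S is at sorted index 11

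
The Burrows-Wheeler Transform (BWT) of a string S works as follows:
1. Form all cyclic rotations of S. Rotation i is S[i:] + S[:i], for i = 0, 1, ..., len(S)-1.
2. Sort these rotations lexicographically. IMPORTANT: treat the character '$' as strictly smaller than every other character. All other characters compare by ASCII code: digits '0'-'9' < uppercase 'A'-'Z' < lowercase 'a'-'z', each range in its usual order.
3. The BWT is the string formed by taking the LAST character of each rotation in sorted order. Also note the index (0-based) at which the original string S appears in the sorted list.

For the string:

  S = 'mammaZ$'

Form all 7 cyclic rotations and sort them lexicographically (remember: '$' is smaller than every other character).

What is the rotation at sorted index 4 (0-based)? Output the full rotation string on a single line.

Answer: maZ$mam

Derivation:
All 7 rotations (rotation i = S[i:]+S[:i]):
  rot[0] = mammaZ$
  rot[1] = ammaZ$m
  rot[2] = mmaZ$ma
  rot[3] = maZ$mam
  rot[4] = aZ$mamm
  rot[5] = Z$mamma
  rot[6] = $mammaZ
Sorted (with $ < everything):
  sorted[0] = $mammaZ
  sorted[1] = Z$mamma
  sorted[2] = aZ$mamm
  sorted[3] = ammaZ$m
  sorted[4] = maZ$mam
  sorted[5] = mammaZ$
  sorted[6] = mmaZ$ma
sorted[4] = maZ$mam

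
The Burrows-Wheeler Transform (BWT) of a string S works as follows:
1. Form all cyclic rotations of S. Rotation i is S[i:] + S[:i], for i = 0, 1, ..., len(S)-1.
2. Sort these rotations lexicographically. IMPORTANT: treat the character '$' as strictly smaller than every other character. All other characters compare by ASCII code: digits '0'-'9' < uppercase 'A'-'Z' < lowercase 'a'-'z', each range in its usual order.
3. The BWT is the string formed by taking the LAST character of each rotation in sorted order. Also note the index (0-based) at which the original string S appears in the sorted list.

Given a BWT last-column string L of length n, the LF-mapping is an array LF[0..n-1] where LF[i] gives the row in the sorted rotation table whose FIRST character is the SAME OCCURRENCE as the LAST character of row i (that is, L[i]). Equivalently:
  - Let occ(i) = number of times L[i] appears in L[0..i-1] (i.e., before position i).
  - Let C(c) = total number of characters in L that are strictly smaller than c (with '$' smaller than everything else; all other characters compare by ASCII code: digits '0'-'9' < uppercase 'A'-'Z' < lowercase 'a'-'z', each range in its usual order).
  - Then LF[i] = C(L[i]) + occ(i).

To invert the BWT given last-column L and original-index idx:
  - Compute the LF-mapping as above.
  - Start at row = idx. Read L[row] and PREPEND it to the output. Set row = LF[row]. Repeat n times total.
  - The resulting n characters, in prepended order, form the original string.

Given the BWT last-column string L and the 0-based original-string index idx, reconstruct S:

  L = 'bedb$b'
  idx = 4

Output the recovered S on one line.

Answer: dbbeb$

Derivation:
LF mapping: 1 5 4 2 0 3
Walk LF starting at row 4, prepending L[row]:
  step 1: row=4, L[4]='$', prepend. Next row=LF[4]=0
  step 2: row=0, L[0]='b', prepend. Next row=LF[0]=1
  step 3: row=1, L[1]='e', prepend. Next row=LF[1]=5
  step 4: row=5, L[5]='b', prepend. Next row=LF[5]=3
  step 5: row=3, L[3]='b', prepend. Next row=LF[3]=2
  step 6: row=2, L[2]='d', prepend. Next row=LF[2]=4
Reversed output: dbbeb$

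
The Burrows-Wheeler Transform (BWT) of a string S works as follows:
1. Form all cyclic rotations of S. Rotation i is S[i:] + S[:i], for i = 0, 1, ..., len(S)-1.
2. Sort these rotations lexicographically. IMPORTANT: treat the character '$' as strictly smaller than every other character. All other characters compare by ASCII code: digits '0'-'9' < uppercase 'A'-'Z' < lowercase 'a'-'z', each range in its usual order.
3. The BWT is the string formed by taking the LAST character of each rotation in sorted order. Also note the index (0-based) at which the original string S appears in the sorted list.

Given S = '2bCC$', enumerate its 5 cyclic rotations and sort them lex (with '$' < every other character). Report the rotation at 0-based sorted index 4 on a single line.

All 5 rotations (rotation i = S[i:]+S[:i]):
  rot[0] = 2bCC$
  rot[1] = bCC$2
  rot[2] = CC$2b
  rot[3] = C$2bC
  rot[4] = $2bCC
Sorted (with $ < everything):
  sorted[0] = $2bCC
  sorted[1] = 2bCC$
  sorted[2] = C$2bC
  sorted[3] = CC$2b
  sorted[4] = bCC$2
sorted[4] = bCC$2

Answer: bCC$2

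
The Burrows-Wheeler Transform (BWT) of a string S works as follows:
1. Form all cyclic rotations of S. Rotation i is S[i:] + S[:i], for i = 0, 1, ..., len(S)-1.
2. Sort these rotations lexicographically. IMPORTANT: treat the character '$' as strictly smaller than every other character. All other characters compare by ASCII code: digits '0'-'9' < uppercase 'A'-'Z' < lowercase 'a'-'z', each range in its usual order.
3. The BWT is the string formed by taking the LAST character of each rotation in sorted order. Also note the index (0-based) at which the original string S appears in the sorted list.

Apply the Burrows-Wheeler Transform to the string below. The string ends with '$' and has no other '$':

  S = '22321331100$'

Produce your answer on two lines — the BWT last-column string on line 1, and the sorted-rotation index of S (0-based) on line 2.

All 12 rotations (rotation i = S[i:]+S[:i]):
  rot[0] = 22321331100$
  rot[1] = 2321331100$2
  rot[2] = 321331100$22
  rot[3] = 21331100$223
  rot[4] = 1331100$2232
  rot[5] = 331100$22321
  rot[6] = 31100$223213
  rot[7] = 1100$2232133
  rot[8] = 100$22321331
  rot[9] = 00$223213311
  rot[10] = 0$2232133110
  rot[11] = $22321331100
Sorted (with $ < everything):
  sorted[0] = $22321331100  (last char: '0')
  sorted[1] = 0$2232133110  (last char: '0')
  sorted[2] = 00$223213311  (last char: '1')
  sorted[3] = 100$22321331  (last char: '1')
  sorted[4] = 1100$2232133  (last char: '3')
  sorted[5] = 1331100$2232  (last char: '2')
  sorted[6] = 21331100$223  (last char: '3')
  sorted[7] = 22321331100$  (last char: '$')
  sorted[8] = 2321331100$2  (last char: '2')
  sorted[9] = 31100$223213  (last char: '3')
  sorted[10] = 321331100$22  (last char: '2')
  sorted[11] = 331100$22321  (last char: '1')
Last column: 0011323$2321
Original string S is at sorted index 7

Answer: 0011323$2321
7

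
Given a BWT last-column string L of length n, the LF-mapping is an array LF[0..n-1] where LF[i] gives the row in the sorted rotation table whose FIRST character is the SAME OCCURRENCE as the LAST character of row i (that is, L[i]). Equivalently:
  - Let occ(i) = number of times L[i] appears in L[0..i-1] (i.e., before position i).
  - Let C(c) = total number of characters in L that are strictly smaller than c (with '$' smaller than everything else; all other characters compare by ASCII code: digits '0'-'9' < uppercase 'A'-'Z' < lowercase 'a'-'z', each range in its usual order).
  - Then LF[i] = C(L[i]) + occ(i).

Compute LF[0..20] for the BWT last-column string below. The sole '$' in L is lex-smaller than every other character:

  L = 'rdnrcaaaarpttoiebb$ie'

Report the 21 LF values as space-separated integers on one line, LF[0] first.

Char counts: '$':1, 'a':4, 'b':2, 'c':1, 'd':1, 'e':2, 'i':2, 'n':1, 'o':1, 'p':1, 'r':3, 't':2
C (first-col start): C('$')=0, C('a')=1, C('b')=5, C('c')=7, C('d')=8, C('e')=9, C('i')=11, C('n')=13, C('o')=14, C('p')=15, C('r')=16, C('t')=19
L[0]='r': occ=0, LF[0]=C('r')+0=16+0=16
L[1]='d': occ=0, LF[1]=C('d')+0=8+0=8
L[2]='n': occ=0, LF[2]=C('n')+0=13+0=13
L[3]='r': occ=1, LF[3]=C('r')+1=16+1=17
L[4]='c': occ=0, LF[4]=C('c')+0=7+0=7
L[5]='a': occ=0, LF[5]=C('a')+0=1+0=1
L[6]='a': occ=1, LF[6]=C('a')+1=1+1=2
L[7]='a': occ=2, LF[7]=C('a')+2=1+2=3
L[8]='a': occ=3, LF[8]=C('a')+3=1+3=4
L[9]='r': occ=2, LF[9]=C('r')+2=16+2=18
L[10]='p': occ=0, LF[10]=C('p')+0=15+0=15
L[11]='t': occ=0, LF[11]=C('t')+0=19+0=19
L[12]='t': occ=1, LF[12]=C('t')+1=19+1=20
L[13]='o': occ=0, LF[13]=C('o')+0=14+0=14
L[14]='i': occ=0, LF[14]=C('i')+0=11+0=11
L[15]='e': occ=0, LF[15]=C('e')+0=9+0=9
L[16]='b': occ=0, LF[16]=C('b')+0=5+0=5
L[17]='b': occ=1, LF[17]=C('b')+1=5+1=6
L[18]='$': occ=0, LF[18]=C('$')+0=0+0=0
L[19]='i': occ=1, LF[19]=C('i')+1=11+1=12
L[20]='e': occ=1, LF[20]=C('e')+1=9+1=10

Answer: 16 8 13 17 7 1 2 3 4 18 15 19 20 14 11 9 5 6 0 12 10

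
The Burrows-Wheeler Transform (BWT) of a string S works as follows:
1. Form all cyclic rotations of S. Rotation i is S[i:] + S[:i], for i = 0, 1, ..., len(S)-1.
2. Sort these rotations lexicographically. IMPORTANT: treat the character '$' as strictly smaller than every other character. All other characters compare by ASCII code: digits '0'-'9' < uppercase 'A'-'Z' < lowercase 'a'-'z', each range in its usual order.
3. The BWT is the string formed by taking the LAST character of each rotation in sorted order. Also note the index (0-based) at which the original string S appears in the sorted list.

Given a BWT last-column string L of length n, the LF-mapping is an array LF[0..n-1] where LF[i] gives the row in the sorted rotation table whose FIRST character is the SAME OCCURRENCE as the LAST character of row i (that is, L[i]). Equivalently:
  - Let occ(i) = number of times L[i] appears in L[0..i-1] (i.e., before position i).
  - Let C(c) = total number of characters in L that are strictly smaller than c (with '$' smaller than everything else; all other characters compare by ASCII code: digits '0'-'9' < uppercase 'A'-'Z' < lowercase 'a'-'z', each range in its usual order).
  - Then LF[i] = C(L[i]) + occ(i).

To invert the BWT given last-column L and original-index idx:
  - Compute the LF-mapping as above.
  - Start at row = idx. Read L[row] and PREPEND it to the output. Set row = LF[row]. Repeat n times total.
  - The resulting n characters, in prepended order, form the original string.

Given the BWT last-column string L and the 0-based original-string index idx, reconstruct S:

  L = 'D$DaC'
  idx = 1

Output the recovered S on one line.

Answer: CaDD$

Derivation:
LF mapping: 2 0 3 4 1
Walk LF starting at row 1, prepending L[row]:
  step 1: row=1, L[1]='$', prepend. Next row=LF[1]=0
  step 2: row=0, L[0]='D', prepend. Next row=LF[0]=2
  step 3: row=2, L[2]='D', prepend. Next row=LF[2]=3
  step 4: row=3, L[3]='a', prepend. Next row=LF[3]=4
  step 5: row=4, L[4]='C', prepend. Next row=LF[4]=1
Reversed output: CaDD$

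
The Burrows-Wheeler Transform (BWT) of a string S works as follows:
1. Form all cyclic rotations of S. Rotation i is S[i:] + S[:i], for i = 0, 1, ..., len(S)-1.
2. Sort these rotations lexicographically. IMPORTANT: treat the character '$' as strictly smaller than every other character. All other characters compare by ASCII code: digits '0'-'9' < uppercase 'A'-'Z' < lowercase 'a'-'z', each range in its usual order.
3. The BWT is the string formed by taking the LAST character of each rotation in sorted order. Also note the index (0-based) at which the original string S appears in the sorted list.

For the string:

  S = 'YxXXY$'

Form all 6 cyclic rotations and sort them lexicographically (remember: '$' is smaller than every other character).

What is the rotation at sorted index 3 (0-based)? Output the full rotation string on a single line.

All 6 rotations (rotation i = S[i:]+S[:i]):
  rot[0] = YxXXY$
  rot[1] = xXXY$Y
  rot[2] = XXY$Yx
  rot[3] = XY$YxX
  rot[4] = Y$YxXX
  rot[5] = $YxXXY
Sorted (with $ < everything):
  sorted[0] = $YxXXY
  sorted[1] = XXY$Yx
  sorted[2] = XY$YxX
  sorted[3] = Y$YxXX
  sorted[4] = YxXXY$
  sorted[5] = xXXY$Y
sorted[3] = Y$YxXX

Answer: Y$YxXX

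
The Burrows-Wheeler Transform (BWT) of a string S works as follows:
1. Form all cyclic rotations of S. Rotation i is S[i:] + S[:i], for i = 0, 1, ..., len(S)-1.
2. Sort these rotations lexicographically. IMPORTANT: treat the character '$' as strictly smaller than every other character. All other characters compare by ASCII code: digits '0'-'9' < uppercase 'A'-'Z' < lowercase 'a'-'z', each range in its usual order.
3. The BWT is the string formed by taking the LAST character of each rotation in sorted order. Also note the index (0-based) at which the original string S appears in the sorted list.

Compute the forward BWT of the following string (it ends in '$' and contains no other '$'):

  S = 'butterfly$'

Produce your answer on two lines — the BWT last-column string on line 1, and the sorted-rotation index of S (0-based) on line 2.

Answer: y$trfetubl
1

Derivation:
All 10 rotations (rotation i = S[i:]+S[:i]):
  rot[0] = butterfly$
  rot[1] = utterfly$b
  rot[2] = tterfly$bu
  rot[3] = terfly$but
  rot[4] = erfly$butt
  rot[5] = rfly$butte
  rot[6] = fly$butter
  rot[7] = ly$butterf
  rot[8] = y$butterfl
  rot[9] = $butterfly
Sorted (with $ < everything):
  sorted[0] = $butterfly  (last char: 'y')
  sorted[1] = butterfly$  (last char: '$')
  sorted[2] = erfly$butt  (last char: 't')
  sorted[3] = fly$butter  (last char: 'r')
  sorted[4] = ly$butterf  (last char: 'f')
  sorted[5] = rfly$butte  (last char: 'e')
  sorted[6] = terfly$but  (last char: 't')
  sorted[7] = tterfly$bu  (last char: 'u')
  sorted[8] = utterfly$b  (last char: 'b')
  sorted[9] = y$butterfl  (last char: 'l')
Last column: y$trfetubl
Original string S is at sorted index 1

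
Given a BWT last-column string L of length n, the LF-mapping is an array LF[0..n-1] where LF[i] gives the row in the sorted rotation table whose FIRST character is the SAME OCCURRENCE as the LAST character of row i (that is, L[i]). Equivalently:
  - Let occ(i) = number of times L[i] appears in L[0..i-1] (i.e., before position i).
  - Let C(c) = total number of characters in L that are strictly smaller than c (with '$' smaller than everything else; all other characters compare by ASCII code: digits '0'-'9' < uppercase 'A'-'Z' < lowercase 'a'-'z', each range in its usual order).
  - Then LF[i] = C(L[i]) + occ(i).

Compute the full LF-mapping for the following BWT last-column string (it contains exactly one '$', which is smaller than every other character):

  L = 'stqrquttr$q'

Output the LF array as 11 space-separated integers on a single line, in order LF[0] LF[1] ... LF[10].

Answer: 6 7 1 4 2 10 8 9 5 0 3

Derivation:
Char counts: '$':1, 'q':3, 'r':2, 's':1, 't':3, 'u':1
C (first-col start): C('$')=0, C('q')=1, C('r')=4, C('s')=6, C('t')=7, C('u')=10
L[0]='s': occ=0, LF[0]=C('s')+0=6+0=6
L[1]='t': occ=0, LF[1]=C('t')+0=7+0=7
L[2]='q': occ=0, LF[2]=C('q')+0=1+0=1
L[3]='r': occ=0, LF[3]=C('r')+0=4+0=4
L[4]='q': occ=1, LF[4]=C('q')+1=1+1=2
L[5]='u': occ=0, LF[5]=C('u')+0=10+0=10
L[6]='t': occ=1, LF[6]=C('t')+1=7+1=8
L[7]='t': occ=2, LF[7]=C('t')+2=7+2=9
L[8]='r': occ=1, LF[8]=C('r')+1=4+1=5
L[9]='$': occ=0, LF[9]=C('$')+0=0+0=0
L[10]='q': occ=2, LF[10]=C('q')+2=1+2=3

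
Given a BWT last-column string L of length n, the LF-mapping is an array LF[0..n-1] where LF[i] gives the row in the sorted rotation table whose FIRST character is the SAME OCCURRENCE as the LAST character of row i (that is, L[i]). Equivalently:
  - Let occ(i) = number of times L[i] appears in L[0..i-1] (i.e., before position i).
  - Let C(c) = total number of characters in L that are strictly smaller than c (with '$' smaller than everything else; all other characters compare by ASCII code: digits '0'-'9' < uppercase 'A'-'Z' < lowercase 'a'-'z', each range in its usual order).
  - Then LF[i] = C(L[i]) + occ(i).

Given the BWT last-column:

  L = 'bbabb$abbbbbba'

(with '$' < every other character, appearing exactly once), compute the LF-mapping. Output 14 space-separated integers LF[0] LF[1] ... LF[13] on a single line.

Answer: 4 5 1 6 7 0 2 8 9 10 11 12 13 3

Derivation:
Char counts: '$':1, 'a':3, 'b':10
C (first-col start): C('$')=0, C('a')=1, C('b')=4
L[0]='b': occ=0, LF[0]=C('b')+0=4+0=4
L[1]='b': occ=1, LF[1]=C('b')+1=4+1=5
L[2]='a': occ=0, LF[2]=C('a')+0=1+0=1
L[3]='b': occ=2, LF[3]=C('b')+2=4+2=6
L[4]='b': occ=3, LF[4]=C('b')+3=4+3=7
L[5]='$': occ=0, LF[5]=C('$')+0=0+0=0
L[6]='a': occ=1, LF[6]=C('a')+1=1+1=2
L[7]='b': occ=4, LF[7]=C('b')+4=4+4=8
L[8]='b': occ=5, LF[8]=C('b')+5=4+5=9
L[9]='b': occ=6, LF[9]=C('b')+6=4+6=10
L[10]='b': occ=7, LF[10]=C('b')+7=4+7=11
L[11]='b': occ=8, LF[11]=C('b')+8=4+8=12
L[12]='b': occ=9, LF[12]=C('b')+9=4+9=13
L[13]='a': occ=2, LF[13]=C('a')+2=1+2=3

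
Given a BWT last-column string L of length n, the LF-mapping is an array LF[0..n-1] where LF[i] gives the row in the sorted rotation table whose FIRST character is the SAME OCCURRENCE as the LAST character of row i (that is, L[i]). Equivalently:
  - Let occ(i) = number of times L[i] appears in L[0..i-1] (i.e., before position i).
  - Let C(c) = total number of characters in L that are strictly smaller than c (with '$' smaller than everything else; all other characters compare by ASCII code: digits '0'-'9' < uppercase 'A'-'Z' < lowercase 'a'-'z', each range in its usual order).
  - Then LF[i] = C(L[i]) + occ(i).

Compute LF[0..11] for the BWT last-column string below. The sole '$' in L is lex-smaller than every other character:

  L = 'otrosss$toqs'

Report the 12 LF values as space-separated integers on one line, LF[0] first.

Answer: 1 10 5 2 6 7 8 0 11 3 4 9

Derivation:
Char counts: '$':1, 'o':3, 'q':1, 'r':1, 's':4, 't':2
C (first-col start): C('$')=0, C('o')=1, C('q')=4, C('r')=5, C('s')=6, C('t')=10
L[0]='o': occ=0, LF[0]=C('o')+0=1+0=1
L[1]='t': occ=0, LF[1]=C('t')+0=10+0=10
L[2]='r': occ=0, LF[2]=C('r')+0=5+0=5
L[3]='o': occ=1, LF[3]=C('o')+1=1+1=2
L[4]='s': occ=0, LF[4]=C('s')+0=6+0=6
L[5]='s': occ=1, LF[5]=C('s')+1=6+1=7
L[6]='s': occ=2, LF[6]=C('s')+2=6+2=8
L[7]='$': occ=0, LF[7]=C('$')+0=0+0=0
L[8]='t': occ=1, LF[8]=C('t')+1=10+1=11
L[9]='o': occ=2, LF[9]=C('o')+2=1+2=3
L[10]='q': occ=0, LF[10]=C('q')+0=4+0=4
L[11]='s': occ=3, LF[11]=C('s')+3=6+3=9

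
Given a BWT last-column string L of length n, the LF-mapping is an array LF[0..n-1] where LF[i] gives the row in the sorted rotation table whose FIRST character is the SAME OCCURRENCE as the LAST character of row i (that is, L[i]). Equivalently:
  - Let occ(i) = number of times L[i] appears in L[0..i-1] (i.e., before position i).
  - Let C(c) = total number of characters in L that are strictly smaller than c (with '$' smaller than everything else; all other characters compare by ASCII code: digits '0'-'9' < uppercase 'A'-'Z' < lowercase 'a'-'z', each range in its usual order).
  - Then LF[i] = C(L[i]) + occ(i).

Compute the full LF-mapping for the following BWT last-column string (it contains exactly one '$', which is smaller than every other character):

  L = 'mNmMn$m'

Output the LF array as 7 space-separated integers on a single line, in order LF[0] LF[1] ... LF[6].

Char counts: '$':1, 'M':1, 'N':1, 'm':3, 'n':1
C (first-col start): C('$')=0, C('M')=1, C('N')=2, C('m')=3, C('n')=6
L[0]='m': occ=0, LF[0]=C('m')+0=3+0=3
L[1]='N': occ=0, LF[1]=C('N')+0=2+0=2
L[2]='m': occ=1, LF[2]=C('m')+1=3+1=4
L[3]='M': occ=0, LF[3]=C('M')+0=1+0=1
L[4]='n': occ=0, LF[4]=C('n')+0=6+0=6
L[5]='$': occ=0, LF[5]=C('$')+0=0+0=0
L[6]='m': occ=2, LF[6]=C('m')+2=3+2=5

Answer: 3 2 4 1 6 0 5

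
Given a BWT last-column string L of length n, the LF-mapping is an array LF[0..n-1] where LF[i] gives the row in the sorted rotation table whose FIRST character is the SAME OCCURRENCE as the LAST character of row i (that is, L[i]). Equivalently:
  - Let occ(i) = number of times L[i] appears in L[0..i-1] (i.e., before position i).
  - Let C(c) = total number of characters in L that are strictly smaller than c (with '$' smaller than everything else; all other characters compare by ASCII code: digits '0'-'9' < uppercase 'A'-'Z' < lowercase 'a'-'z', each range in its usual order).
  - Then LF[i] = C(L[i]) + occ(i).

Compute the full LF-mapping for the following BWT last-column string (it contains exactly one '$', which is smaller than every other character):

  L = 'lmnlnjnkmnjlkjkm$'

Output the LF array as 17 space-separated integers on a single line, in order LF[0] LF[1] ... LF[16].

Char counts: '$':1, 'j':3, 'k':3, 'l':3, 'm':3, 'n':4
C (first-col start): C('$')=0, C('j')=1, C('k')=4, C('l')=7, C('m')=10, C('n')=13
L[0]='l': occ=0, LF[0]=C('l')+0=7+0=7
L[1]='m': occ=0, LF[1]=C('m')+0=10+0=10
L[2]='n': occ=0, LF[2]=C('n')+0=13+0=13
L[3]='l': occ=1, LF[3]=C('l')+1=7+1=8
L[4]='n': occ=1, LF[4]=C('n')+1=13+1=14
L[5]='j': occ=0, LF[5]=C('j')+0=1+0=1
L[6]='n': occ=2, LF[6]=C('n')+2=13+2=15
L[7]='k': occ=0, LF[7]=C('k')+0=4+0=4
L[8]='m': occ=1, LF[8]=C('m')+1=10+1=11
L[9]='n': occ=3, LF[9]=C('n')+3=13+3=16
L[10]='j': occ=1, LF[10]=C('j')+1=1+1=2
L[11]='l': occ=2, LF[11]=C('l')+2=7+2=9
L[12]='k': occ=1, LF[12]=C('k')+1=4+1=5
L[13]='j': occ=2, LF[13]=C('j')+2=1+2=3
L[14]='k': occ=2, LF[14]=C('k')+2=4+2=6
L[15]='m': occ=2, LF[15]=C('m')+2=10+2=12
L[16]='$': occ=0, LF[16]=C('$')+0=0+0=0

Answer: 7 10 13 8 14 1 15 4 11 16 2 9 5 3 6 12 0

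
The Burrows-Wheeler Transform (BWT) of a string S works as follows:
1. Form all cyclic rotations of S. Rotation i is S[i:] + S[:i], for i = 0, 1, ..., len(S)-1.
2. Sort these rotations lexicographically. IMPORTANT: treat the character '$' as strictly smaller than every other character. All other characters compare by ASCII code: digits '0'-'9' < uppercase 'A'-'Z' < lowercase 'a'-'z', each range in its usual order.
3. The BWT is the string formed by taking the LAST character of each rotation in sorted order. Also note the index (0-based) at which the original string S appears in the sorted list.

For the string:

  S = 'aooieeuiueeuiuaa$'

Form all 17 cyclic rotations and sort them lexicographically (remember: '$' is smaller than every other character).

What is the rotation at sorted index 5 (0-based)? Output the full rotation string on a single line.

All 17 rotations (rotation i = S[i:]+S[:i]):
  rot[0] = aooieeuiueeuiuaa$
  rot[1] = ooieeuiueeuiuaa$a
  rot[2] = oieeuiueeuiuaa$ao
  rot[3] = ieeuiueeuiuaa$aoo
  rot[4] = eeuiueeuiuaa$aooi
  rot[5] = euiueeuiuaa$aooie
  rot[6] = uiueeuiuaa$aooiee
  rot[7] = iueeuiuaa$aooieeu
  rot[8] = ueeuiuaa$aooieeui
  rot[9] = eeuiuaa$aooieeuiu
  rot[10] = euiuaa$aooieeuiue
  rot[11] = uiuaa$aooieeuiuee
  rot[12] = iuaa$aooieeuiueeu
  rot[13] = uaa$aooieeuiueeui
  rot[14] = aa$aooieeuiueeuiu
  rot[15] = a$aooieeuiueeuiua
  rot[16] = $aooieeuiueeuiuaa
Sorted (with $ < everything):
  sorted[0] = $aooieeuiueeuiuaa
  sorted[1] = a$aooieeuiueeuiua
  sorted[2] = aa$aooieeuiueeuiu
  sorted[3] = aooieeuiueeuiuaa$
  sorted[4] = eeuiuaa$aooieeuiu
  sorted[5] = eeuiueeuiuaa$aooi
  sorted[6] = euiuaa$aooieeuiue
  sorted[7] = euiueeuiuaa$aooie
  sorted[8] = ieeuiueeuiuaa$aoo
  sorted[9] = iuaa$aooieeuiueeu
  sorted[10] = iueeuiuaa$aooieeu
  sorted[11] = oieeuiueeuiuaa$ao
  sorted[12] = ooieeuiueeuiuaa$a
  sorted[13] = uaa$aooieeuiueeui
  sorted[14] = ueeuiuaa$aooieeui
  sorted[15] = uiuaa$aooieeuiuee
  sorted[16] = uiueeuiuaa$aooiee
sorted[5] = eeuiueeuiuaa$aooi

Answer: eeuiueeuiuaa$aooi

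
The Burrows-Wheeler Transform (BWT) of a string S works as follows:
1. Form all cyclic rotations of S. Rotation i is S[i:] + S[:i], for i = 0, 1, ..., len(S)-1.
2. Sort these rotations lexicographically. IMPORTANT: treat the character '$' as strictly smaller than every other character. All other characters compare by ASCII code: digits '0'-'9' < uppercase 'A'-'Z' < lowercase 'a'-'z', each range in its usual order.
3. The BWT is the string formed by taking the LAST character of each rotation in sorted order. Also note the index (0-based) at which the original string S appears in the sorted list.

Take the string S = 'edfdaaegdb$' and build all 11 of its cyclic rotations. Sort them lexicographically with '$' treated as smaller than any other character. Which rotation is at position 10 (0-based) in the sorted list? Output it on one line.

Answer: gdb$edfdaae

Derivation:
All 11 rotations (rotation i = S[i:]+S[:i]):
  rot[0] = edfdaaegdb$
  rot[1] = dfdaaegdb$e
  rot[2] = fdaaegdb$ed
  rot[3] = daaegdb$edf
  rot[4] = aaegdb$edfd
  rot[5] = aegdb$edfda
  rot[6] = egdb$edfdaa
  rot[7] = gdb$edfdaae
  rot[8] = db$edfdaaeg
  rot[9] = b$edfdaaegd
  rot[10] = $edfdaaegdb
Sorted (with $ < everything):
  sorted[0] = $edfdaaegdb
  sorted[1] = aaegdb$edfd
  sorted[2] = aegdb$edfda
  sorted[3] = b$edfdaaegd
  sorted[4] = daaegdb$edf
  sorted[5] = db$edfdaaeg
  sorted[6] = dfdaaegdb$e
  sorted[7] = edfdaaegdb$
  sorted[8] = egdb$edfdaa
  sorted[9] = fdaaegdb$ed
  sorted[10] = gdb$edfdaae
sorted[10] = gdb$edfdaae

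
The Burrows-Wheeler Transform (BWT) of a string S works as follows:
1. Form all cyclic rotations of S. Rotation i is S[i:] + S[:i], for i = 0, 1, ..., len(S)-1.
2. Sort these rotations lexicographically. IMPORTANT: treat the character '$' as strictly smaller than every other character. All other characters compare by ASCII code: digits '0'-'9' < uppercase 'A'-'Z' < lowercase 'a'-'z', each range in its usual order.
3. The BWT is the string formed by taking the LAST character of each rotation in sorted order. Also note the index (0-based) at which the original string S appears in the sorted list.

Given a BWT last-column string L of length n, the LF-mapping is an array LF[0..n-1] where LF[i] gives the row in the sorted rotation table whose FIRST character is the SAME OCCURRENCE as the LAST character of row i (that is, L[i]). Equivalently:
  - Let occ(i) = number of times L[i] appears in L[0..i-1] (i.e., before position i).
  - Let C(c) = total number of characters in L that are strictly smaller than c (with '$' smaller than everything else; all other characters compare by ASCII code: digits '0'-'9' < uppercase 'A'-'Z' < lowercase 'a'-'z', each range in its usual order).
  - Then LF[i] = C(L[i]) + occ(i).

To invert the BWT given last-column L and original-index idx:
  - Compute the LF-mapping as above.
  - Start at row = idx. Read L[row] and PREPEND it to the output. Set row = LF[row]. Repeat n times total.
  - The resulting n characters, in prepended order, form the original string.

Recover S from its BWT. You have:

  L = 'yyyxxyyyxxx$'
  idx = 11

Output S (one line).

LF mapping: 6 7 8 1 2 9 10 11 3 4 5 0
Walk LF starting at row 11, prepending L[row]:
  step 1: row=11, L[11]='$', prepend. Next row=LF[11]=0
  step 2: row=0, L[0]='y', prepend. Next row=LF[0]=6
  step 3: row=6, L[6]='y', prepend. Next row=LF[6]=10
  step 4: row=10, L[10]='x', prepend. Next row=LF[10]=5
  step 5: row=5, L[5]='y', prepend. Next row=LF[5]=9
  step 6: row=9, L[9]='x', prepend. Next row=LF[9]=4
  step 7: row=4, L[4]='x', prepend. Next row=LF[4]=2
  step 8: row=2, L[2]='y', prepend. Next row=LF[2]=8
  step 9: row=8, L[8]='x', prepend. Next row=LF[8]=3
  step 10: row=3, L[3]='x', prepend. Next row=LF[3]=1
  step 11: row=1, L[1]='y', prepend. Next row=LF[1]=7
  step 12: row=7, L[7]='y', prepend. Next row=LF[7]=11
Reversed output: yyxxyxxyxyy$

Answer: yyxxyxxyxyy$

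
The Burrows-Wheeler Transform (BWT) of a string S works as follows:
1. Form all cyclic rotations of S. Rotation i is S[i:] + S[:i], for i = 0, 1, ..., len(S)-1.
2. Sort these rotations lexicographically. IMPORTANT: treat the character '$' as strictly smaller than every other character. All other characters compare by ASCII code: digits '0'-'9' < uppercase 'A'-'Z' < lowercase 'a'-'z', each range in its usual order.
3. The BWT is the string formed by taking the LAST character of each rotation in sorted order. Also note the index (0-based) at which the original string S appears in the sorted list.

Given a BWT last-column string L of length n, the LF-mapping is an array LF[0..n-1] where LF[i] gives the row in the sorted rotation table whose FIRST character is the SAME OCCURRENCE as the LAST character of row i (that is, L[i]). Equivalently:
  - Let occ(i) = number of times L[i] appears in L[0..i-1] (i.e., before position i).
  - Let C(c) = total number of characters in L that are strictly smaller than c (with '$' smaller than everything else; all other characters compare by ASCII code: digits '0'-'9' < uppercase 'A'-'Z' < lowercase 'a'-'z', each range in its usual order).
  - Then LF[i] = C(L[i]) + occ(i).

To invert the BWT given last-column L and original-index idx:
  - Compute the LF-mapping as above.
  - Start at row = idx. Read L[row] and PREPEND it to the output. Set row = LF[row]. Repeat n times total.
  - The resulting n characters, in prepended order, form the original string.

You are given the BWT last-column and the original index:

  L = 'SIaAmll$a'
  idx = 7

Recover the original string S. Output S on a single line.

Answer: llamaIAS$

Derivation:
LF mapping: 3 2 4 1 8 6 7 0 5
Walk LF starting at row 7, prepending L[row]:
  step 1: row=7, L[7]='$', prepend. Next row=LF[7]=0
  step 2: row=0, L[0]='S', prepend. Next row=LF[0]=3
  step 3: row=3, L[3]='A', prepend. Next row=LF[3]=1
  step 4: row=1, L[1]='I', prepend. Next row=LF[1]=2
  step 5: row=2, L[2]='a', prepend. Next row=LF[2]=4
  step 6: row=4, L[4]='m', prepend. Next row=LF[4]=8
  step 7: row=8, L[8]='a', prepend. Next row=LF[8]=5
  step 8: row=5, L[5]='l', prepend. Next row=LF[5]=6
  step 9: row=6, L[6]='l', prepend. Next row=LF[6]=7
Reversed output: llamaIAS$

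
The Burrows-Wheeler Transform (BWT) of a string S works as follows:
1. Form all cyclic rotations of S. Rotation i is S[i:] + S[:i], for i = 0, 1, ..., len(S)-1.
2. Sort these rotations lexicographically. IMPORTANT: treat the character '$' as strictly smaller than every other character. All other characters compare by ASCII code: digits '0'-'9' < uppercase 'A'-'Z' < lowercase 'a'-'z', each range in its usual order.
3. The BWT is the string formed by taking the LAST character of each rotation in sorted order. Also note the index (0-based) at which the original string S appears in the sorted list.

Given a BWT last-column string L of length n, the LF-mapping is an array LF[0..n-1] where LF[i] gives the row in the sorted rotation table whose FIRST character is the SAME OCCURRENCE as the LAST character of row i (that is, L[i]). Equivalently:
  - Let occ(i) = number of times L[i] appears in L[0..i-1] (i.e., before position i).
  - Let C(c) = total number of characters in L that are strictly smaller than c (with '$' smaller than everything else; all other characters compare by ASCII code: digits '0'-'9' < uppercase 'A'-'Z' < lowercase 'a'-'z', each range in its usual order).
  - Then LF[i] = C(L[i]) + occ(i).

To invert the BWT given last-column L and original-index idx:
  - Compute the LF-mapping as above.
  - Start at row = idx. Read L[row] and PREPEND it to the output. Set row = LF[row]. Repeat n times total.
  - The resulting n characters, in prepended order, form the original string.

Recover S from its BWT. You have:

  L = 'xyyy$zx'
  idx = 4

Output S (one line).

Answer: yxzyyx$

Derivation:
LF mapping: 1 3 4 5 0 6 2
Walk LF starting at row 4, prepending L[row]:
  step 1: row=4, L[4]='$', prepend. Next row=LF[4]=0
  step 2: row=0, L[0]='x', prepend. Next row=LF[0]=1
  step 3: row=1, L[1]='y', prepend. Next row=LF[1]=3
  step 4: row=3, L[3]='y', prepend. Next row=LF[3]=5
  step 5: row=5, L[5]='z', prepend. Next row=LF[5]=6
  step 6: row=6, L[6]='x', prepend. Next row=LF[6]=2
  step 7: row=2, L[2]='y', prepend. Next row=LF[2]=4
Reversed output: yxzyyx$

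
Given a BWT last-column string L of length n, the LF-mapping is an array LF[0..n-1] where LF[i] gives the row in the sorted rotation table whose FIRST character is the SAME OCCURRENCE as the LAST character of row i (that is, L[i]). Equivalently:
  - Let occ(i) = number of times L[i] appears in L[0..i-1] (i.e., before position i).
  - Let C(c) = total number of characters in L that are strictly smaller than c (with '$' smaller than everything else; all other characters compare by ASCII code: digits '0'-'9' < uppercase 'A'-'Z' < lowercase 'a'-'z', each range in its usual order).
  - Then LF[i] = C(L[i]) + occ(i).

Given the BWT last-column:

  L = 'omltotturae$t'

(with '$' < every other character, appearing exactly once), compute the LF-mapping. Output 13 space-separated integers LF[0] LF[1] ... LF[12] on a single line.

Answer: 5 4 3 8 6 9 10 12 7 1 2 0 11

Derivation:
Char counts: '$':1, 'a':1, 'e':1, 'l':1, 'm':1, 'o':2, 'r':1, 't':4, 'u':1
C (first-col start): C('$')=0, C('a')=1, C('e')=2, C('l')=3, C('m')=4, C('o')=5, C('r')=7, C('t')=8, C('u')=12
L[0]='o': occ=0, LF[0]=C('o')+0=5+0=5
L[1]='m': occ=0, LF[1]=C('m')+0=4+0=4
L[2]='l': occ=0, LF[2]=C('l')+0=3+0=3
L[3]='t': occ=0, LF[3]=C('t')+0=8+0=8
L[4]='o': occ=1, LF[4]=C('o')+1=5+1=6
L[5]='t': occ=1, LF[5]=C('t')+1=8+1=9
L[6]='t': occ=2, LF[6]=C('t')+2=8+2=10
L[7]='u': occ=0, LF[7]=C('u')+0=12+0=12
L[8]='r': occ=0, LF[8]=C('r')+0=7+0=7
L[9]='a': occ=0, LF[9]=C('a')+0=1+0=1
L[10]='e': occ=0, LF[10]=C('e')+0=2+0=2
L[11]='$': occ=0, LF[11]=C('$')+0=0+0=0
L[12]='t': occ=3, LF[12]=C('t')+3=8+3=11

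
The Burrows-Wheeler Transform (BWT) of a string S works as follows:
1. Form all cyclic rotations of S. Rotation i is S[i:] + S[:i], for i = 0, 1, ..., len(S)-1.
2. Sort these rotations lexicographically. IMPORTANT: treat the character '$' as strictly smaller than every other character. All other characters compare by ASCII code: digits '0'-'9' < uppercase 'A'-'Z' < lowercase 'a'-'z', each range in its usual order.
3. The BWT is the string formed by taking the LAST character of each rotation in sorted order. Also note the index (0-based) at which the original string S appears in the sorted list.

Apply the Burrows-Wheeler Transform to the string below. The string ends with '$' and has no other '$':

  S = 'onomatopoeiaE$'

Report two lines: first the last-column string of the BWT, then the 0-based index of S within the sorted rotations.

All 14 rotations (rotation i = S[i:]+S[:i]):
  rot[0] = onomatopoeiaE$
  rot[1] = nomatopoeiaE$o
  rot[2] = omatopoeiaE$on
  rot[3] = matopoeiaE$ono
  rot[4] = atopoeiaE$onom
  rot[5] = topoeiaE$onoma
  rot[6] = opoeiaE$onomat
  rot[7] = poeiaE$onomato
  rot[8] = oeiaE$onomatop
  rot[9] = eiaE$onomatopo
  rot[10] = iaE$onomatopoe
  rot[11] = aE$onomatopoei
  rot[12] = E$onomatopoeia
  rot[13] = $onomatopoeiaE
Sorted (with $ < everything):
  sorted[0] = $onomatopoeiaE  (last char: 'E')
  sorted[1] = E$onomatopoeia  (last char: 'a')
  sorted[2] = aE$onomatopoei  (last char: 'i')
  sorted[3] = atopoeiaE$onom  (last char: 'm')
  sorted[4] = eiaE$onomatopo  (last char: 'o')
  sorted[5] = iaE$onomatopoe  (last char: 'e')
  sorted[6] = matopoeiaE$ono  (last char: 'o')
  sorted[7] = nomatopoeiaE$o  (last char: 'o')
  sorted[8] = oeiaE$onomatop  (last char: 'p')
  sorted[9] = omatopoeiaE$on  (last char: 'n')
  sorted[10] = onomatopoeiaE$  (last char: '$')
  sorted[11] = opoeiaE$onomat  (last char: 't')
  sorted[12] = poeiaE$onomato  (last char: 'o')
  sorted[13] = topoeiaE$onoma  (last char: 'a')
Last column: Eaimoeoopn$toa
Original string S is at sorted index 10

Answer: Eaimoeoopn$toa
10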